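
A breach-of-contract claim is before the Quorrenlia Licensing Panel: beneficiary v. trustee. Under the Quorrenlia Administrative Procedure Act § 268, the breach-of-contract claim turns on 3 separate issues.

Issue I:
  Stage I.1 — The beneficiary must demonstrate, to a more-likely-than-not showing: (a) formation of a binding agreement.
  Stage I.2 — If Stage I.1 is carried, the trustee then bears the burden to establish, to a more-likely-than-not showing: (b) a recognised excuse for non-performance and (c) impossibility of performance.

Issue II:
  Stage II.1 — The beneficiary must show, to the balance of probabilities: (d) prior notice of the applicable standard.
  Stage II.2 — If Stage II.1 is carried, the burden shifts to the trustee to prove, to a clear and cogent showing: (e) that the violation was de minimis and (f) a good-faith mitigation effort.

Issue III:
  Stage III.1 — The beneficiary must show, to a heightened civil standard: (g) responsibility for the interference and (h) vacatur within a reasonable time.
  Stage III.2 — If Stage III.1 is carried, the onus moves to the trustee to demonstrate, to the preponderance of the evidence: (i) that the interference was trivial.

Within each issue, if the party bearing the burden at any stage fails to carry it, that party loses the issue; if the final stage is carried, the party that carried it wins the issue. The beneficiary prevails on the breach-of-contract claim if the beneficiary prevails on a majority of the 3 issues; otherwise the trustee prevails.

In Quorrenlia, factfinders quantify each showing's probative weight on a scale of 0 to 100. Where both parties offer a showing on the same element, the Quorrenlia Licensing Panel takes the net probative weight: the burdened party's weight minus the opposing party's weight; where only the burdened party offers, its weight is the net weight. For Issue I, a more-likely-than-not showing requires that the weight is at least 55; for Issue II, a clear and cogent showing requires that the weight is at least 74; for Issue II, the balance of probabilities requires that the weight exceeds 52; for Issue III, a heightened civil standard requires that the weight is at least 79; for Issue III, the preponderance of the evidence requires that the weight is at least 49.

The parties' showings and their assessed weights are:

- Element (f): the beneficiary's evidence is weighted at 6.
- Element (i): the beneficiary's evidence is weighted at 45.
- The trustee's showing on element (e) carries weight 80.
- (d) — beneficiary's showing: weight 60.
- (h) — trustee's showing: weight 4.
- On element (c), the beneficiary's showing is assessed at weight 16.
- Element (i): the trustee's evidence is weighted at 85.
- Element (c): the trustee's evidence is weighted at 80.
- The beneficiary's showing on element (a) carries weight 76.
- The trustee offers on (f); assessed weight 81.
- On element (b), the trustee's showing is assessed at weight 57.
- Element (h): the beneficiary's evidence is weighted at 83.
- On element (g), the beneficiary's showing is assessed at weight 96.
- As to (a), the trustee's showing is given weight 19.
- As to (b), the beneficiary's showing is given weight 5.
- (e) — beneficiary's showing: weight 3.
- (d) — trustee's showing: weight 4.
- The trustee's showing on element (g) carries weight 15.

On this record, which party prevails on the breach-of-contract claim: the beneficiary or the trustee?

beneficiary

— Issue I —
Stage I.1 — burden on beneficiary; standard: a more-likely-than-not showing (weight is at least 55).
    (a): 76 − 19 = 57 ≥ 55 [met]
  The beneficiary carries Stage I.1; the trustee now bears the burden.
Stage I.2 — burden on trustee; standard: a more-likely-than-not showing (weight is at least 55).
    (b): 57 − 5 = 52 < 55 [not met]
    (c): 80 − 16 = 64 ≥ 55 [met]
  The trustee does not carry Stage I.2.
So the beneficiary prevails on this issue.
— Issue II —
Stage II.1 (beneficiary, the balance of probabilities, weight exceeds 52): (d) net 60−4=56 > 52 — meets.
  Stage II.1 carried; the burden shifts to the trustee.
Stage II.2 (trustee, a clear and cogent showing, weight is at least 74): (e) net 80−3=77 ≥ 74 — meets; (f) net 81−6=75 ≥ 74 — meets.
  The trustee carries the last stage.
All stages carried — the trustee prevails on this issue.
— Issue III —
Stage III.1 — burden on beneficiary; standard: a heightened civil standard (weight is at least 79).
    (g): 96 − 15 = 81 ≥ 79 [met]
    (h): 83 − 4 = 79 ≥ 79 [met]
  Stage III.1 is satisfied; the onus moves to the trustee.
Stage III.2 — burden on trustee; standard: the preponderance of the evidence (weight is at least 49).
    (i): 85 − 45 = 40 < 49 [not met]
  Stage III.2 not carried; the trustee fails its burden.
The beneficiary prevails on this issue.
Per-issue: Issue I → beneficiary; Issue II → trustee; Issue III → beneficiary. The beneficiary must prevail on a majority of issues; overall, the beneficiary prevails.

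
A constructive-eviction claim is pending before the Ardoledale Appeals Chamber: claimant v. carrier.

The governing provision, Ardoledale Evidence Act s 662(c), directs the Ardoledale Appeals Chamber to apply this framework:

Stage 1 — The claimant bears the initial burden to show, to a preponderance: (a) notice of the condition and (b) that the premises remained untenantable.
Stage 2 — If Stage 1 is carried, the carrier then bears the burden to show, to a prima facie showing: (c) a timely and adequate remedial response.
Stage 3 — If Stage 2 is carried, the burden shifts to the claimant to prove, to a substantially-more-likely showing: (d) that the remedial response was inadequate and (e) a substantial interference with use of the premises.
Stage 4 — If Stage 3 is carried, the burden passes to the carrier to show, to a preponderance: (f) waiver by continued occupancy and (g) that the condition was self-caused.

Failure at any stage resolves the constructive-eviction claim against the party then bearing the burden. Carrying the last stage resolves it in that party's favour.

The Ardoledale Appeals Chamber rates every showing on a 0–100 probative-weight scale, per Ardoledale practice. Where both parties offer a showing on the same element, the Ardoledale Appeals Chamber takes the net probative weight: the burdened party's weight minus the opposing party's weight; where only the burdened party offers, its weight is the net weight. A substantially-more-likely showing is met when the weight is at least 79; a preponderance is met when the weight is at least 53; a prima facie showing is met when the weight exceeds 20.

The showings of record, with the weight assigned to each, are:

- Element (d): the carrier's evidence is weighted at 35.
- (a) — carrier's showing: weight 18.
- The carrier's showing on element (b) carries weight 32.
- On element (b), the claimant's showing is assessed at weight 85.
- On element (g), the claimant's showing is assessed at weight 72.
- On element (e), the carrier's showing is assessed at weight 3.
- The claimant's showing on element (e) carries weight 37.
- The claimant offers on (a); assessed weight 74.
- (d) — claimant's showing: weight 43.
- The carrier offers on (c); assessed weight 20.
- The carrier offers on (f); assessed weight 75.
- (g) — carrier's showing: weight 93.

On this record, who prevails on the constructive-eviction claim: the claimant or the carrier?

At Stage 1 the claimant must meet a preponderance (weight is at least 53): on (a) the weight is 74 less the opposing 18 gives net 56, which does reach 53, so (a) meets the standard; on (b) the weight is 85 less the opposing 32 gives net 53, which does reach 53, so (b) meets the standard.
  The claimant carries Stage 1; the carrier now bears the burden.
At Stage 2 the carrier must meet a prima facie showing (weight exceeds 20): on (c) the weight is 20, ≤ 20, so (c) does not meet the standard.
  Stage 2 not carried; the carrier fails its burden.
The analysis ends at Stage 2; the claimant prevails.

claimant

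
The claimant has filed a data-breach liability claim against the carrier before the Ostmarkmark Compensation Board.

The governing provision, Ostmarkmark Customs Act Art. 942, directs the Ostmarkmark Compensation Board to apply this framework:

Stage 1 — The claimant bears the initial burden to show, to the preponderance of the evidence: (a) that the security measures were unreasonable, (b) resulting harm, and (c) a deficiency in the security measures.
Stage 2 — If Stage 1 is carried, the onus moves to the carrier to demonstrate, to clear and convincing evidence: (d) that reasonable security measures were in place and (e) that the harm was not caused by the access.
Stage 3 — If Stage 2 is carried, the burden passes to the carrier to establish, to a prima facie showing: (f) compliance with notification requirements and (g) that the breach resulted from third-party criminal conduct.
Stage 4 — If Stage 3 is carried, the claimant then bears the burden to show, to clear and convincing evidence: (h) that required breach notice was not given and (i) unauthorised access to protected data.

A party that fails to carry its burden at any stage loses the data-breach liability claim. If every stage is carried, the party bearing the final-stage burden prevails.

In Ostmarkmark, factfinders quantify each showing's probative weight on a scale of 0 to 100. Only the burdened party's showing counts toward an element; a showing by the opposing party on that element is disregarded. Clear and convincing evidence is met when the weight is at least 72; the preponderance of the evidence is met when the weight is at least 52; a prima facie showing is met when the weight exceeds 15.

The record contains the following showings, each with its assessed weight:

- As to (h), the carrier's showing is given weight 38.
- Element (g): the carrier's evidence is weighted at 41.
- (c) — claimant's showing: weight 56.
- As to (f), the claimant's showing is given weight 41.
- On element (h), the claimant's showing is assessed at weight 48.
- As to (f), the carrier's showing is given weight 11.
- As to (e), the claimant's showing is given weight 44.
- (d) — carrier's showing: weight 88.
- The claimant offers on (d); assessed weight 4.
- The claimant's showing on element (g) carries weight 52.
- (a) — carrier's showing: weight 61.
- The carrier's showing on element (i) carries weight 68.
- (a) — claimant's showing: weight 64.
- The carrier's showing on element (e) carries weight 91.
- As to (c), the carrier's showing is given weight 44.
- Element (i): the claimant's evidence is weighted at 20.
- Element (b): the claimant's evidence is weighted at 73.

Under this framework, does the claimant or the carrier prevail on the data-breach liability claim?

Stage 1 — burden on claimant; standard: the preponderance of the evidence (weight is at least 52).
    (a): 64 (carrier's 61 disregarded) ≥ 52 [met]
    (b): 73 ≥ 52 [met]
    (c): 56 (carrier's 44 disregarded) ≥ 52 [met]
  The claimant carries Stage 1; the carrier now bears the burden.
Stage 2 — burden on carrier; standard: clear and convincing evidence (weight is at least 72).
    (d): 88 (claimant's 4 disregarded) ≥ 72 [met]
    (e): 91 (claimant's 44 disregarded) ≥ 72 [met]
  Stage 2 is satisfied; the carrier continues to bear the burden.
Stage 3 — burden on carrier; standard: a prima facie showing (weight exceeds 15).
    (f): 11 (claimant's 41 disregarded) ≤ 15 [not met]
    (g): 41 (claimant's 52 disregarded) > 15 [met]
  Stage 3 not carried; the carrier fails its burden.
So the claimant prevails.

claimant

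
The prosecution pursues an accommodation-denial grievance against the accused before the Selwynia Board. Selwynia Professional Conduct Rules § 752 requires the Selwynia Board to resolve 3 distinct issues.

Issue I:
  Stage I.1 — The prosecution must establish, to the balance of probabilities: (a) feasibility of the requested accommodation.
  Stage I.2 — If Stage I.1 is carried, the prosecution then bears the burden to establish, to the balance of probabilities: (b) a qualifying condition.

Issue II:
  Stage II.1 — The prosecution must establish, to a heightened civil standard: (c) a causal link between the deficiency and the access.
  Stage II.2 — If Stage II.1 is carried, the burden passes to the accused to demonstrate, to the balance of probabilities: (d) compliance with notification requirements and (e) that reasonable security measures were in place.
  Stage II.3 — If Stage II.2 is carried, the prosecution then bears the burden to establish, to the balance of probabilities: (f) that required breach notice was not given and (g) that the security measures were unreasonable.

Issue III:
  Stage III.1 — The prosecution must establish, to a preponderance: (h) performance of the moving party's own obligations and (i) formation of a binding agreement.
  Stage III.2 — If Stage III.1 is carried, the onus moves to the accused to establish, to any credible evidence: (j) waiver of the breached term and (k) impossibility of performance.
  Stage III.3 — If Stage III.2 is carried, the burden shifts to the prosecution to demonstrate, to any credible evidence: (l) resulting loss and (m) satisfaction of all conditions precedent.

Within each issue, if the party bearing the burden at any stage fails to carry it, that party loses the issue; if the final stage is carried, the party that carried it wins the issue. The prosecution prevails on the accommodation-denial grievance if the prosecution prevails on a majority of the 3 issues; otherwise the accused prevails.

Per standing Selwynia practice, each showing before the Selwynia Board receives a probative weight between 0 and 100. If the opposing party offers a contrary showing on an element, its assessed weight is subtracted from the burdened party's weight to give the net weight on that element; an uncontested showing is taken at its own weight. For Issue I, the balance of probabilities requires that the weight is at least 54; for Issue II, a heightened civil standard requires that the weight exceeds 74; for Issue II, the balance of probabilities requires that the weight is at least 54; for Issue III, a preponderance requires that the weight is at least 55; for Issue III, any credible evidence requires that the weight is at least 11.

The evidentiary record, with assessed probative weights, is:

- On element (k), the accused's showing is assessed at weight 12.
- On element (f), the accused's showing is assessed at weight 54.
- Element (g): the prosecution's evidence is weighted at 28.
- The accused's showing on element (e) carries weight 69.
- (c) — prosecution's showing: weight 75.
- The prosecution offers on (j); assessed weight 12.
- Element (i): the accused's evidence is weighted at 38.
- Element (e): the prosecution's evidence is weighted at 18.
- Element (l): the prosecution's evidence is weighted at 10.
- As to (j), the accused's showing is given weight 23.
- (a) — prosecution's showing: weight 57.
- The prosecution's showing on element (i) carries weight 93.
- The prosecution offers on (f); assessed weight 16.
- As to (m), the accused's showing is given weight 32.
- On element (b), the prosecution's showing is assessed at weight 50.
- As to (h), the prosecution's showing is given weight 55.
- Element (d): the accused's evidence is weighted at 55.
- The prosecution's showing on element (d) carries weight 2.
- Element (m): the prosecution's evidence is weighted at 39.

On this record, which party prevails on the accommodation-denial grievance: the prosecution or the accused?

accused

— Issue I —
Stage I.1 — burden on prosecution; standard: the balance of probabilities (weight is at least 54).
    (a): 57 ≥ 54 [met]
  Stage I.1 carried; the burden remains with the prosecution.
Stage I.2 — burden on prosecution; standard: the balance of probabilities (weight is at least 54).
    (b): 50 < 54 [not met]
  Not every element is met, so the prosecution fails to carry Stage I.2.
The analysis ends at Stage I.2; the accused prevails on this issue.
— Issue II —
Stage II.1 — burden on prosecution; standard: a heightened civil standard (weight exceeds 74).
    (c): 75 > 74 [met]
  The prosecution carries Stage II.1; the accused now bears the burden.
Stage II.2 — burden on accused; standard: the balance of probabilities (weight is at least 54).
    (d): 55 − 2 = 53 < 54 [not met]
    (e): 69 − 18 = 51 < 54 [not met]
  Not every element is met, so the accused fails to carry Stage II.2.
The prosecution prevails on this issue.
— Issue III —
Stage III.1 (prosecution, a preponderance, weight is at least 55): (h) 55 ≥ 55 — meets; (i) net 93−38=55 ≥ 55 — meets.
  All elements met. The burden passes to the accused.
Stage III.2 (accused, any credible evidence, weight is at least 11): (j) net 23−12=11 ≥ 11 — meets; (k) 12 ≥ 11 — meets.
  Stage III.2 carried; the burden shifts to the prosecution.
Stage III.3 (prosecution, any credible evidence, weight is at least 11): (l) 10 < 11 — fails; (m) net 39−32=7 < 11 — fails.
  Stage III.3 not carried; the prosecution fails its burden.
The analysis ends at Stage III.3; the accused prevails on this issue.
Per-issue: Issue I → accused; Issue II → prosecution; Issue III → accused. The prosecution must prevail on a majority of issues; overall, the accused prevails.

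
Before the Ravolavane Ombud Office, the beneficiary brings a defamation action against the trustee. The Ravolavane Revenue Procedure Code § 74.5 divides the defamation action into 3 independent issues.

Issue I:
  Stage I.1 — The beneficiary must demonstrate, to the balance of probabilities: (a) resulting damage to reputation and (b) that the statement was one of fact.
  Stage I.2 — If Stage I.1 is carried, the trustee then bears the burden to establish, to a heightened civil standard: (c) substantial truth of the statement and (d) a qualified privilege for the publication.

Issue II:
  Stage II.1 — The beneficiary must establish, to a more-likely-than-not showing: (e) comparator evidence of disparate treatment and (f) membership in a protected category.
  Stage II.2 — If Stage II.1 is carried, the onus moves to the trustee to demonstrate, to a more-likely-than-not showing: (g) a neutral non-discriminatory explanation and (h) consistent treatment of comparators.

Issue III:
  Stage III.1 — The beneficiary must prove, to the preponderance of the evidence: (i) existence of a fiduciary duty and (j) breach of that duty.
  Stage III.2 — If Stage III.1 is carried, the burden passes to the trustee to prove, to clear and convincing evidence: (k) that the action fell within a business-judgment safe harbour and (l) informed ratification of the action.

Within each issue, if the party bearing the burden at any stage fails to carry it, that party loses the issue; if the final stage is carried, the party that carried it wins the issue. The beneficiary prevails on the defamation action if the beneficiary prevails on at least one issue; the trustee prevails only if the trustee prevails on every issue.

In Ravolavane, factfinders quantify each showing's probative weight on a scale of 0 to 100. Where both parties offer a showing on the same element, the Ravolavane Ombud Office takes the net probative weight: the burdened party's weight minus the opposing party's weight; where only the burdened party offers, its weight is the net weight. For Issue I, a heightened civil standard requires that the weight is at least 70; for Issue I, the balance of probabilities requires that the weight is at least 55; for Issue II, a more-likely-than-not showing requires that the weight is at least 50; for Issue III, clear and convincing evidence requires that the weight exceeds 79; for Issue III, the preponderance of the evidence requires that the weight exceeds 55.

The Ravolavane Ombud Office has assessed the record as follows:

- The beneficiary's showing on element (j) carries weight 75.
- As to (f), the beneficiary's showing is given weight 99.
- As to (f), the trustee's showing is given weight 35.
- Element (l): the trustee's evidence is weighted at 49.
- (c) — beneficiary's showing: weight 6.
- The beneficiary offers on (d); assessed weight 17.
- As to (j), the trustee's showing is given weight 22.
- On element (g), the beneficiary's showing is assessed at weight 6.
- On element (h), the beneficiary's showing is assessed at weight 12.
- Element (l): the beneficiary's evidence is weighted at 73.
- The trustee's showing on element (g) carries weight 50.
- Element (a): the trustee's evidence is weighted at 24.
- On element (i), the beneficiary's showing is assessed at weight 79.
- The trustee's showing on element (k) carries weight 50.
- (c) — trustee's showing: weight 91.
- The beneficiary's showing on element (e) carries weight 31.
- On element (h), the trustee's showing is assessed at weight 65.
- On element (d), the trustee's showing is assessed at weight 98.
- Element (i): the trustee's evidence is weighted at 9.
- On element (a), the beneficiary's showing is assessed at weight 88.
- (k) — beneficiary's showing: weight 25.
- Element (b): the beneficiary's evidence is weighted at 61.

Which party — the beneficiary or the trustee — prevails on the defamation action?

— Issue I —
Stage I.1 — burden on beneficiary; standard: the balance of probabilities (weight is at least 55).
    (a): 88 − 24 = 64 ≥ 55 [met]
    (b): 61 ≥ 55 [met]
  The beneficiary carries Stage I.1; the trustee now bears the burden.
Stage I.2 — burden on trustee; standard: a heightened civil standard (weight is at least 70).
    (c): 91 − 6 = 85 ≥ 70 [met]
    (d): 98 − 17 = 81 ≥ 70 [met]
  The trustee carries the last stage.
With every stage satisfied, the trustee prevails on this issue.
— Issue II —
Stage II.1 — burden on beneficiary; standard: a more-likely-than-not showing (weight is at least 50).
    (e): 31 < 50 [not met]
    (f): 99 − 35 = 64 ≥ 50 [met]
  Not every element is met, so the beneficiary fails to carry Stage II.1.
The trustee prevails on this issue.
— Issue III —
At Stage III.1 the beneficiary must meet the preponderance of the evidence (weight exceeds 55): on (i) the weight is 79 less the opposing 9 gives net 70, > 55, so (i) meets the standard; on (j) the weight is 75 less the opposing 22 gives net 53, ≤ 55, so (j) does not meet the standard.
  Stage III.1 not carried; the beneficiary fails its burden.
The analysis ends at Stage III.1; the trustee prevails on this issue.
Per-issue: Issue I → trustee; Issue II → trustee; Issue III → trustee. The beneficiary must prevail on at least one issue; overall, the trustee prevails.

trustee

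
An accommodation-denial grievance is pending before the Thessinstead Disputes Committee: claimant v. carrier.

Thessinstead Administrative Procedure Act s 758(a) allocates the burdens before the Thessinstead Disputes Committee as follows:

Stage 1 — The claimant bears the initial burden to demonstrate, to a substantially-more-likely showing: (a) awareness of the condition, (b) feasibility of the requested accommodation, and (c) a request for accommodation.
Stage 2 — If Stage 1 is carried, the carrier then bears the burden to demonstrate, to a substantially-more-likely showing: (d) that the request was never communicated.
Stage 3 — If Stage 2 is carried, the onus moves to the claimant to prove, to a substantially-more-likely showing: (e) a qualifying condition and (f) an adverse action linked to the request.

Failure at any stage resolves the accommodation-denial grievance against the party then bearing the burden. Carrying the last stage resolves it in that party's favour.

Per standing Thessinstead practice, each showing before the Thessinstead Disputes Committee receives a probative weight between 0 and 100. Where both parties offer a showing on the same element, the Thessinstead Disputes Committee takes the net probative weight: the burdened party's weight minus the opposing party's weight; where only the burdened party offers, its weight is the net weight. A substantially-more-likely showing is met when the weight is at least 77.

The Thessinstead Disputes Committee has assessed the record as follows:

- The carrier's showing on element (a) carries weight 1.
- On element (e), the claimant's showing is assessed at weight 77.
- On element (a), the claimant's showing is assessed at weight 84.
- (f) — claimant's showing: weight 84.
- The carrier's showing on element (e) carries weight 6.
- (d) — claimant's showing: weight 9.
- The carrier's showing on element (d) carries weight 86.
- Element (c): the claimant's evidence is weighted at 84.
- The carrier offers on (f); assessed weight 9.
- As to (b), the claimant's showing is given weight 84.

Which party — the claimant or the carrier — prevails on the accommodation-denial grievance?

Stage 1 — burden on claimant; standard: a substantially-more-likely showing (weight is at least 77).
    (a): 84 − 1 = 83 ≥ 77 [met]
    (b): 84 ≥ 77 [met]
    (c): 84 ≥ 77 [met]
  Stage 1 carried; the burden shifts to the carrier.
Stage 2 — burden on carrier; standard: a substantially-more-likely showing (weight is at least 77).
    (d): 86 − 9 = 77 ≥ 77 [met]
  All elements met. The burden passes to the claimant.
Stage 3 — burden on claimant; standard: a substantially-more-likely showing (weight is at least 77).
    (e): 77 − 6 = 71 < 77 [not met]
    (f): 84 − 9 = 75 < 77 [not met]
  Stage 3 not carried; the claimant fails its burden.
So the carrier prevails.

carrier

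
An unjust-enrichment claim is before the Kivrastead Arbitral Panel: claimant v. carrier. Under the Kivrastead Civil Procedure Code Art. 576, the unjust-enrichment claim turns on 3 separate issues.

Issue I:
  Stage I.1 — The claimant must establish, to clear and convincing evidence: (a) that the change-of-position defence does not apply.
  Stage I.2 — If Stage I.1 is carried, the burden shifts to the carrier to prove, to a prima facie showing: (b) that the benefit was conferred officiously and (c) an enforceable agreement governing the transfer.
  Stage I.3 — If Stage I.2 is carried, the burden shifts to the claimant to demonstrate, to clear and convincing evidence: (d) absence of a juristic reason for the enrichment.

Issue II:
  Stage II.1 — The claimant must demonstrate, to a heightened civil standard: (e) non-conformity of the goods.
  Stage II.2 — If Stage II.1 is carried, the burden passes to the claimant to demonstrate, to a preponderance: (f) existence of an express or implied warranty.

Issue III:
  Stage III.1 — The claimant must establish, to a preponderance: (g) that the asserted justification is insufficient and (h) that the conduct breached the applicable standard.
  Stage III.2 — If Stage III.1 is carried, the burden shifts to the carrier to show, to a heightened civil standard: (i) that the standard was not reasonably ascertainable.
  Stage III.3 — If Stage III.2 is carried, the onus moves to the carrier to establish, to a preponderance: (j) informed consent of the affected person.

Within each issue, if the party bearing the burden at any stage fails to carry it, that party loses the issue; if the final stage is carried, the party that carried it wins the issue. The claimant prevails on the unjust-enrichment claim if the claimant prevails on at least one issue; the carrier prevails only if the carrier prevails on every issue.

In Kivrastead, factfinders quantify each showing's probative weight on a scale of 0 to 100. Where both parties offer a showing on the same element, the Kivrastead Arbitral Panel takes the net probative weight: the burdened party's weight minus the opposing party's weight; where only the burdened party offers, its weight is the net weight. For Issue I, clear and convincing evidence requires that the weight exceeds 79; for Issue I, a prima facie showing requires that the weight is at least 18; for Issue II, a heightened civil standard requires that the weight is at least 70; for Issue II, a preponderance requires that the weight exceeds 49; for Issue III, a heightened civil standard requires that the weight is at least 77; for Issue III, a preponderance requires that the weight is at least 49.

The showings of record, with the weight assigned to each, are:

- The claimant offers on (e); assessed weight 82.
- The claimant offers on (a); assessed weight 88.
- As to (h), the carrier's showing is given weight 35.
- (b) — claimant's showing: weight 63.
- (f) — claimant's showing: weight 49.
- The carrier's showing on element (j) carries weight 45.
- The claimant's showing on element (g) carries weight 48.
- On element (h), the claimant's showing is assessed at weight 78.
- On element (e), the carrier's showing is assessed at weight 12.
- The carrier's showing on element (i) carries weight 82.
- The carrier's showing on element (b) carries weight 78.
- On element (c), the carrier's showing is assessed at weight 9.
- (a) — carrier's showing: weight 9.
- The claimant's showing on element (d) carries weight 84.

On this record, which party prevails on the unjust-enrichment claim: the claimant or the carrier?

— Issue I —
Stage I.1 — burden on claimant; standard: clear and convincing evidence (weight exceeds 79).
    (a): 88 − 9 = 79 ≤ 79 [not met]
  Stage I.1 not carried; the claimant fails its burden.
The analysis ends at Stage I.1; the carrier prevails on this issue.
— Issue II —
At Stage II.1 the claimant must meet a heightened civil standard (weight is at least 70): on (e) the weight is 82 less the opposing 12 gives net 70, ≥ 70, so (e) meets the standard.
  All elements met. The claimant retains the burden for Stage II.2.
At Stage II.2 the claimant must meet a preponderance (weight exceeds 49): on (f) the weight is 49, which does not exceed 49, so (f) does not meet the standard.
  The claimant does not carry Stage II.2.
The carrier prevails on this issue.
— Issue III —
At Stage III.1 the claimant must meet a preponderance (weight is at least 49): on (g) the weight is 48, which does not reach 49, so (g) does not meet the standard; on (h) the weight is 78 less the opposing 35 gives net 43, which does not reach 49, so (h) does not meet the standard.
  Not every element is met, so the claimant fails to carry Stage III.1.
The analysis ends at Stage III.1; the carrier prevails on this issue.
Per-issue: Issue I → carrier; Issue II → carrier; Issue III → carrier. The claimant must prevail on at least one issue; overall, the carrier prevails.

carrier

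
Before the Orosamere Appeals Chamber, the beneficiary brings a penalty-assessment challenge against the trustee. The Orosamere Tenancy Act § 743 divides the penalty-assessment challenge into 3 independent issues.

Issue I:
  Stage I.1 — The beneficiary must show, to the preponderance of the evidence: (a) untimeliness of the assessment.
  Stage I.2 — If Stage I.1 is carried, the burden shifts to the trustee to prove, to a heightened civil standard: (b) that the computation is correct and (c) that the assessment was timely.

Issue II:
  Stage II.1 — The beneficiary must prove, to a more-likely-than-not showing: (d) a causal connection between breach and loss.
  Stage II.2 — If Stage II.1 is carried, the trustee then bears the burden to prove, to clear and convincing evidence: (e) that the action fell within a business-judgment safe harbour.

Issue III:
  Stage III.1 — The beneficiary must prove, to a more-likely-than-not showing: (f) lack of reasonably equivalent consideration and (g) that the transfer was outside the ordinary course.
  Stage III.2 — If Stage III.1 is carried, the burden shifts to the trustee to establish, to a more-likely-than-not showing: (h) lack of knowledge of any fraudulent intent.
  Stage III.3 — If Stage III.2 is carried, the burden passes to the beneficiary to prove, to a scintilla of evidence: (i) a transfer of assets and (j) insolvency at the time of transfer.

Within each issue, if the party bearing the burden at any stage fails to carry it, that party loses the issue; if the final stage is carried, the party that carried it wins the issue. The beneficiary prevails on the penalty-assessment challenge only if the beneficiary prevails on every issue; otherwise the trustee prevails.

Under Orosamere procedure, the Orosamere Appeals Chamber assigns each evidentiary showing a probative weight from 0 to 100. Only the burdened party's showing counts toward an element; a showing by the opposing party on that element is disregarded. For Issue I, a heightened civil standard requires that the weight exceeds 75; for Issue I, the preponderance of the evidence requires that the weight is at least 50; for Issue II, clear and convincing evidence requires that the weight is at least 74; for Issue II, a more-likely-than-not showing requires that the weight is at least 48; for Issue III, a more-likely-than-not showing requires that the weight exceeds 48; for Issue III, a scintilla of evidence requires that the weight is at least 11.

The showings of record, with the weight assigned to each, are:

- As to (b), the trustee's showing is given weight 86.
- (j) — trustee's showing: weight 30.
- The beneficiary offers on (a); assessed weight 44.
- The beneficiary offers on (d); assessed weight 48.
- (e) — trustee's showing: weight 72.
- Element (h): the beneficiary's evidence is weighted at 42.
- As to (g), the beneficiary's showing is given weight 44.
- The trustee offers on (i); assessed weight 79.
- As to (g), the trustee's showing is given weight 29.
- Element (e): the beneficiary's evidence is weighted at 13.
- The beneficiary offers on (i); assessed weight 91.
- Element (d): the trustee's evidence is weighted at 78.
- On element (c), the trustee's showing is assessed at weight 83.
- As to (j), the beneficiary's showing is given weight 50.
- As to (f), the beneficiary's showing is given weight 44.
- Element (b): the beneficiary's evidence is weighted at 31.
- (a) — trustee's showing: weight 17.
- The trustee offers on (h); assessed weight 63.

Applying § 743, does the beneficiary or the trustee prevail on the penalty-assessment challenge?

trustee

— Issue I —
At Stage I.1 the beneficiary must meet the preponderance of the evidence (weight is at least 50): on (a) the weight is 44 (the trustee's 17 is given no effect), < 50, so (a) does not meet the standard.
  The beneficiary does not carry Stage I.1.
The trustee prevails on this issue.
— Issue II —
Stage II.1 — burden on beneficiary; standard: a more-likely-than-not showing (weight is at least 48).
    (d): 48 (trustee's 78 disregarded) ≥ 48 [met]
  All elements met. The burden passes to the trustee.
Stage II.2 — burden on trustee; standard: clear and convincing evidence (weight is at least 74).
    (e): 72 (beneficiary's 13 disregarded) < 74 [not met]
  Not every element is met, so the trustee fails to carry Stage II.2.
The beneficiary prevails on this issue.
— Issue III —
At Stage III.1 the beneficiary must meet a more-likely-than-not showing (weight exceeds 48): on (f) the weight is 44, which does not exceed 48, so (f) does not meet the standard; on (g) the weight is 44 (the trustee's 29 is given no effect), which does not exceed 48, so (g) does not meet the standard.
  Not every element is met, so the beneficiary fails to carry Stage III.1.
The trustee prevails on this issue.
Per-issue: Issue I → trustee; Issue II → beneficiary; Issue III → trustee. The beneficiary must prevail on every issue; overall, the trustee prevails.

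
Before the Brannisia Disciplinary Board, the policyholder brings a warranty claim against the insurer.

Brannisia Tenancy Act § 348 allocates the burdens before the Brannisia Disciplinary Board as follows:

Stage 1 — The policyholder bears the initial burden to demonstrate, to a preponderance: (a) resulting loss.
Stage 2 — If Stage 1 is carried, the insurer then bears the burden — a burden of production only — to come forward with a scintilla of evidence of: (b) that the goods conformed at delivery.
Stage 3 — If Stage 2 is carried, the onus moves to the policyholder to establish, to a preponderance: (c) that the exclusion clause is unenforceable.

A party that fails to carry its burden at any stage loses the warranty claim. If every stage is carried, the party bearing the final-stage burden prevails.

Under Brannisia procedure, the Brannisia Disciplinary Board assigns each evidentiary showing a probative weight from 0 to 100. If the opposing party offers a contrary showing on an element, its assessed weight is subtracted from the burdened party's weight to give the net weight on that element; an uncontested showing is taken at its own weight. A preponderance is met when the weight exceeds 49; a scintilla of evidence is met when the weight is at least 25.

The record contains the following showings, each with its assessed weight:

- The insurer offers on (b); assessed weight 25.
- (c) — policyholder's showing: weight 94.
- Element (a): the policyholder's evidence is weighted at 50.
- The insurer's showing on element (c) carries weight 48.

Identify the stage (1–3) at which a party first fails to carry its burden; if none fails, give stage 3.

Stage 1 (policyholder, a preponderance, weight exceeds 49): (a) 50 > 49 — meets.
  The policyholder carries Stage 1; the insurer now bears the burden.
Stage 2 (insurer, a scintilla of evidence, weight is at least 25): (b) 25 ≥ 25 — meets.
  The insurer carries Stage 2; the policyholder now bears the burden.
Stage 3 (policyholder, a preponderance, weight exceeds 49): (c) net 94−48=46 ≤ 49 — fails.
  The policyholder does not carry Stage 3.
The insurer prevails.

stage 3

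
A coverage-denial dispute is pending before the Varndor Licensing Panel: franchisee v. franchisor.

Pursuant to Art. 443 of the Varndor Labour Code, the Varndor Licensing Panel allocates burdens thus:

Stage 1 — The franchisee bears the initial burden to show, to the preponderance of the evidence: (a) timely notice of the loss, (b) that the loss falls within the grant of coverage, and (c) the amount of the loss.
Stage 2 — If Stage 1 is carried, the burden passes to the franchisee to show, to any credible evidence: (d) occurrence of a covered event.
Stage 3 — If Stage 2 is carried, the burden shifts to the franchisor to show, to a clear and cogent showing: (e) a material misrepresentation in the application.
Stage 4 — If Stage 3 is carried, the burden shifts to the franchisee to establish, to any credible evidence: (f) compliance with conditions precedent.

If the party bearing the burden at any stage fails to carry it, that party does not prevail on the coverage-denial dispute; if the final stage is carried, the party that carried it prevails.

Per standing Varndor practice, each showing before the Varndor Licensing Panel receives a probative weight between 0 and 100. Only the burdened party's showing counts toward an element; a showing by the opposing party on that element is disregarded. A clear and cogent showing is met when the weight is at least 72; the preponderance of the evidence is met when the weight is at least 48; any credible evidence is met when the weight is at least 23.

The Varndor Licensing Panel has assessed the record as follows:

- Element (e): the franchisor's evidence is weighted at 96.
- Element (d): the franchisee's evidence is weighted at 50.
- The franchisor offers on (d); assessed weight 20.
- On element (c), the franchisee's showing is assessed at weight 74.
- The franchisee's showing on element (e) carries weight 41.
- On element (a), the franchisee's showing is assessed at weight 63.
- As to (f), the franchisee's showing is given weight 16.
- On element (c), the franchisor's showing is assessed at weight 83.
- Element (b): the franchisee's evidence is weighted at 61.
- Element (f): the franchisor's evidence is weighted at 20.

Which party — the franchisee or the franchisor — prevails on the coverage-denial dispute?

franchisor

Stage 1 (franchisee, the preponderance of the evidence, weight is at least 48): (a) 63 ≥ 48 — meets; (b) 61 ≥ 48 — meets; (c) 74 (franchisor's 83 disregarded) ≥ 48 — meets.
  Stage 1 carried; the burden remains with the franchisee.
Stage 2 (franchisee, any credible evidence, weight is at least 23): (d) 50 (franchisor's 20 disregarded) ≥ 23 — meets.
  All elements met. The burden passes to the franchisor.
Stage 3 (franchisor, a clear and cogent showing, weight is at least 72): (e) 96 (franchisee's 41 disregarded) ≥ 72 — meets.
  The franchisor carries Stage 3; the franchisee now bears the burden.
Stage 4 (franchisee, any credible evidence, weight is at least 23): (f) 16 (franchisor's 20 disregarded) < 23 — fails.
  Not every element is met, so the franchisee fails to carry Stage 4.
The franchisor prevails.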